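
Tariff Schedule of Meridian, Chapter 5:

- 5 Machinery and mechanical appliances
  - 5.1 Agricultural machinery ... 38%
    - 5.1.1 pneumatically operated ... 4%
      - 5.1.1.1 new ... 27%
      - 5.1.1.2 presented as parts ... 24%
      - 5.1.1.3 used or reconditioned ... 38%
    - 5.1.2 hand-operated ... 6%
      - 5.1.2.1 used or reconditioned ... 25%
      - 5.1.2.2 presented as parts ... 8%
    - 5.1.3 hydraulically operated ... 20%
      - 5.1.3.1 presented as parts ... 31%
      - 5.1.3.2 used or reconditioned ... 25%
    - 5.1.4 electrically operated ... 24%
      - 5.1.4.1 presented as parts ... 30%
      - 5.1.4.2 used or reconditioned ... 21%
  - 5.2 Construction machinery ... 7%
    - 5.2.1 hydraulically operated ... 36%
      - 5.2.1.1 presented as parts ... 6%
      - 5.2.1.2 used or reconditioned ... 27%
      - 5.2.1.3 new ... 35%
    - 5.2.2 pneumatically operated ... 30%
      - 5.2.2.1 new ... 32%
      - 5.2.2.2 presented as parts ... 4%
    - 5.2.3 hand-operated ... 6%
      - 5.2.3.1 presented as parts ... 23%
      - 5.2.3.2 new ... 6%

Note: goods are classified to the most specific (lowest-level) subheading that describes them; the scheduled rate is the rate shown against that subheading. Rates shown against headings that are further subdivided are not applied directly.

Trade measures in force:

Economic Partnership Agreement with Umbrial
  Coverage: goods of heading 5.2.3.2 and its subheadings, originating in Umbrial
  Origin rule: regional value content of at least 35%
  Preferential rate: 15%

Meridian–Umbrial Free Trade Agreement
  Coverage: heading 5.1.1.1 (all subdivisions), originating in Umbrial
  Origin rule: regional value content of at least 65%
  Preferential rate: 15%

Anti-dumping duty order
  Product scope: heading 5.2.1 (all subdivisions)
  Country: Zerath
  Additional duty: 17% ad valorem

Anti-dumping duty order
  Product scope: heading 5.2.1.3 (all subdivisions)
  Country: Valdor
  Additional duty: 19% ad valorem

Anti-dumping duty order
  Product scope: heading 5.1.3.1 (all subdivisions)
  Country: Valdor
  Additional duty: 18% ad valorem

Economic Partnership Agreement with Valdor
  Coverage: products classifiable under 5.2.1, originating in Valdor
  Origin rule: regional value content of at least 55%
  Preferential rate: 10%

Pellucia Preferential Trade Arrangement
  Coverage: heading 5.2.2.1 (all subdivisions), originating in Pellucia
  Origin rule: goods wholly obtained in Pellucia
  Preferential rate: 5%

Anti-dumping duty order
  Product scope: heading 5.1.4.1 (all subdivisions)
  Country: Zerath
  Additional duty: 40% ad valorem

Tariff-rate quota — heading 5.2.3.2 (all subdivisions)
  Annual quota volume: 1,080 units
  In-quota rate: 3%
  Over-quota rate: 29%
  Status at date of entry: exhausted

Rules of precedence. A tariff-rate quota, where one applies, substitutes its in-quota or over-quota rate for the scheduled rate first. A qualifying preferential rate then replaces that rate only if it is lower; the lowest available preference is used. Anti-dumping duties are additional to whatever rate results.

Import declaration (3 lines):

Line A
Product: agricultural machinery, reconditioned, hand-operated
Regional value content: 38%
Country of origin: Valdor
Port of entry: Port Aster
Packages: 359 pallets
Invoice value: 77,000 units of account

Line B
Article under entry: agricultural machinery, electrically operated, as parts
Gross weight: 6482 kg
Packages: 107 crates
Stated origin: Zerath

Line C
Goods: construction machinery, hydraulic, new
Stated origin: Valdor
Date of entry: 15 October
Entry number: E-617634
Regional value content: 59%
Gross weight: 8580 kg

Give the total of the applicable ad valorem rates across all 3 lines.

Line A: agricultural → 5.1; hand-operated → 5.1.2; reconditioned → 5.1.2.1. Scheduled 25%. Valdor agreement on 5.2.1: 5.1.2.1 not covered. → 25%.
Line B: agricultural → 5.1; electrically operated → 5.1.4; as parts → 5.1.4.1. Scheduled 30%. anti-dumping (Zerath, 5.1.4.1): +40%; total 30% + 40% = 70%. → 70%.
Line C: construction → 5.2; hydraulic → 5.2.1; new → 5.2.1.3. Scheduled 35%. Valdor agreement on 5.2.1: RVC ≥ 55% → 10% available; preferential 10%; anti-dumping (Valdor, 5.2.1.3): +19%; total 10% + 19% = 29%. → 29%.
Sum: 25% + 70% + 29% = 124%.

124%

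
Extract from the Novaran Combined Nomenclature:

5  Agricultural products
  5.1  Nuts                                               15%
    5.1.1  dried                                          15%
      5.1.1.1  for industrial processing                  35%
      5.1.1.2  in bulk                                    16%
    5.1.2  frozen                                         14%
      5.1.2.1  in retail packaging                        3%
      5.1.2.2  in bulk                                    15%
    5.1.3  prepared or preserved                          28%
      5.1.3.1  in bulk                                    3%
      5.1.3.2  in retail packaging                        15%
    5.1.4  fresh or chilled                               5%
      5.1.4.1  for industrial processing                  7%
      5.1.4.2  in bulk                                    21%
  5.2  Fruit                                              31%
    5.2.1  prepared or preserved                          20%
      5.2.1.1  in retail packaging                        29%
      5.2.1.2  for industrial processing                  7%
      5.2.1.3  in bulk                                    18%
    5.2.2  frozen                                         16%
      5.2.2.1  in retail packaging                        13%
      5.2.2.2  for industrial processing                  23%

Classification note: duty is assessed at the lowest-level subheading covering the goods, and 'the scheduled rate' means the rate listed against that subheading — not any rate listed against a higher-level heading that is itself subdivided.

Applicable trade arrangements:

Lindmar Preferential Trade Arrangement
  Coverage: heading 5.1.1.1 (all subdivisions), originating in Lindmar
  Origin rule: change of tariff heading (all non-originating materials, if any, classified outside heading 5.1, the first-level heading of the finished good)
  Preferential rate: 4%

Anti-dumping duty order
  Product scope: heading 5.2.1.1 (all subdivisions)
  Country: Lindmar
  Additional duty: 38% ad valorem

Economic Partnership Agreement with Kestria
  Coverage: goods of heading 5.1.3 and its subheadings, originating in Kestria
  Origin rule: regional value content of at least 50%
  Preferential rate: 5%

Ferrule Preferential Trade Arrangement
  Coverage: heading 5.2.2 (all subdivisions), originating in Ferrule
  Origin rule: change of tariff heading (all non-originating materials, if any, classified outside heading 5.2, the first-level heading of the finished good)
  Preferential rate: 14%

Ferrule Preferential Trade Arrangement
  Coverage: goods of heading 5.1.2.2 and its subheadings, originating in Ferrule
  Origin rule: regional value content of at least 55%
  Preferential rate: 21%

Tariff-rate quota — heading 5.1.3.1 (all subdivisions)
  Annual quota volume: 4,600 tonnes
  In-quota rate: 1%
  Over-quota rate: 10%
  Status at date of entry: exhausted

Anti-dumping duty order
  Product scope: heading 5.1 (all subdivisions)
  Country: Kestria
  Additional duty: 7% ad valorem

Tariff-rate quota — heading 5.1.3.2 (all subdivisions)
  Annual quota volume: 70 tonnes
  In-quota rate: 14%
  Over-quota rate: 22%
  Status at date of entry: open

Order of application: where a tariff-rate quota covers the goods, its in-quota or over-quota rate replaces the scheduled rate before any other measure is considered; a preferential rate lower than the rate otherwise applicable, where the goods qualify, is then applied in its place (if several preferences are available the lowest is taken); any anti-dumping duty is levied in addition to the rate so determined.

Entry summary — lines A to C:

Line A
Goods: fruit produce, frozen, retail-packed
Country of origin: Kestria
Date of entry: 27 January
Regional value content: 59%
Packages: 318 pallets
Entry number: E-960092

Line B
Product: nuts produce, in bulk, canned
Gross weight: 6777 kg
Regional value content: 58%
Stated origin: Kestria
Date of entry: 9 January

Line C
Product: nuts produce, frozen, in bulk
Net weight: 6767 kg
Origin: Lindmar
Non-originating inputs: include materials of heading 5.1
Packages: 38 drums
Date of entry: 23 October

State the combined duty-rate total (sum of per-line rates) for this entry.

40%

Line A: fruit → 5.2; frozen → 5.2.2; retail-packed → 5.2.2.1. Scheduled 13%. Kestria agreement on 5.1.3: 5.2.2.1 not covered. → 13%.
Line B: nuts → 5.1; canned → 5.1.3; in bulk → 5.1.3.1. Scheduled 3%. quota on 5.1.3.1 exhausted → over-quota 10%; Kestria agreement on 5.1.3: RVC ≥ 50% → 5% available; preferential 5%; anti-dumping (Kestria, 5.1): +7%; total 5% + 7% = 12%. → 12%.
Line C: nuts → 5.1; frozen → 5.1.2; in bulk → 5.1.2.2. Scheduled 15%. Lindmar agreement on 5.1.1.1: 5.1.2.2 not covered. → 15%.
Sum: 13% + 12% + 15% = 40%.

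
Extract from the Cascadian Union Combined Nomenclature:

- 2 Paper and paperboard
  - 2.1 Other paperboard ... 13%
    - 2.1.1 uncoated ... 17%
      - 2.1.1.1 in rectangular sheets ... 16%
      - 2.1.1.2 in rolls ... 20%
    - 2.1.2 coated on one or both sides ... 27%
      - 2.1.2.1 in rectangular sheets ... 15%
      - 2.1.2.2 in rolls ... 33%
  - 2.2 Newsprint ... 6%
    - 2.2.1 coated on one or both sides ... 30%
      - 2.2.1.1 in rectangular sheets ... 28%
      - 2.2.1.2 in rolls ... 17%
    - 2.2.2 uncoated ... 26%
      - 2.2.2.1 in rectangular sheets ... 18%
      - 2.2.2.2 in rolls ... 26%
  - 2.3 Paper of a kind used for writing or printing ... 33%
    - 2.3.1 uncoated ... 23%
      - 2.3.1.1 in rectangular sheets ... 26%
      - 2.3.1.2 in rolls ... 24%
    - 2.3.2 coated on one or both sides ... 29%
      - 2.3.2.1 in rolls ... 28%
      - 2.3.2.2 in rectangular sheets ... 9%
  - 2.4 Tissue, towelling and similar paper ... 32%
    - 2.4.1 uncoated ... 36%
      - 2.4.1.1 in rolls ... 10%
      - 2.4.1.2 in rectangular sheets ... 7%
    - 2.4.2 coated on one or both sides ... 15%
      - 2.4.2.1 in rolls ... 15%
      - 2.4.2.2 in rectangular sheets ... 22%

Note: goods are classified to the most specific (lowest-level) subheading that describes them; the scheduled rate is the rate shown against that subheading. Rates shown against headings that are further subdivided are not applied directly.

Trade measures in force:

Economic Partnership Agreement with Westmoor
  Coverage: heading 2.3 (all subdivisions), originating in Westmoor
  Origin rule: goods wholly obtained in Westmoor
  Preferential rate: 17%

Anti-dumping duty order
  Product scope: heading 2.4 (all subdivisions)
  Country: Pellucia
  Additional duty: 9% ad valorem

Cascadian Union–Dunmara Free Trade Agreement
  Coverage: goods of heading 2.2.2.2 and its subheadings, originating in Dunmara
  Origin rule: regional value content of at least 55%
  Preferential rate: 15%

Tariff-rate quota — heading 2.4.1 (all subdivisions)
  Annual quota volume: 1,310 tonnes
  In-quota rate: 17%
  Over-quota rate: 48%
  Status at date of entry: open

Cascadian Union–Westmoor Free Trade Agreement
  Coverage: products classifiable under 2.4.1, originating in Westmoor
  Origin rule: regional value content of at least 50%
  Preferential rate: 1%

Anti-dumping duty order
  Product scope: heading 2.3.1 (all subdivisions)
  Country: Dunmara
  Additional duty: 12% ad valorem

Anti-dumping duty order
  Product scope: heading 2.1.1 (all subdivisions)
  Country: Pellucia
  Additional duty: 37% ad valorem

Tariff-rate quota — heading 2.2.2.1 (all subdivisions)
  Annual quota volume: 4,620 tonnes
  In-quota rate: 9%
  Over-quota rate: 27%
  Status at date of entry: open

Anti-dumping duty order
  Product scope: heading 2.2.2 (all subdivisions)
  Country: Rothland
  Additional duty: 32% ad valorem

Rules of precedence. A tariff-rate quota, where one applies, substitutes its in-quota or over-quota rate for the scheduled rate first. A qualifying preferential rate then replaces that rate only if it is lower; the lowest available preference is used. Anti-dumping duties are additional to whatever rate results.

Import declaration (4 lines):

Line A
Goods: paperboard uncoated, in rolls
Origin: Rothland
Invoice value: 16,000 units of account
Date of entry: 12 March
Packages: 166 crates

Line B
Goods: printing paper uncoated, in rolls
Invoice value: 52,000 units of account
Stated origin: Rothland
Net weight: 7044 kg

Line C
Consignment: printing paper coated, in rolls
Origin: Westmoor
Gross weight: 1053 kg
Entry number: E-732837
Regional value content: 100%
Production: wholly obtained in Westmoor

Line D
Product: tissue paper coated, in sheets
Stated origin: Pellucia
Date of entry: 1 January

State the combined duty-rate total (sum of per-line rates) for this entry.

92%

Line A: paperboard → 2.1; uncoated → 2.1.1; in rolls → 2.1.1.2. Scheduled 20%. No special measure applies. → 20%.
Line B: printing paper → 2.3; uncoated → 2.3.1; in rolls → 2.3.1.2. Scheduled 24%. No special measure applies. → 24%.
Line C: printing paper → 2.3; coated → 2.3.2; in rolls → 2.3.2.1. Scheduled 28%. Westmoor agreement on 2.3: wholly obtained → 17% available; Westmoor agreement on 2.4.1: 2.3.2.1 not covered; preferential 17%. → 17%.
Line D: tissue paper → 2.4; coated → 2.4.2; in sheets → 2.4.2.2. Scheduled 22%. anti-dumping (Pellucia, 2.4): +9%; total 22% + 9% = 31%. → 31%.
Sum: 20% + 24% + 17% + 31% = 92%.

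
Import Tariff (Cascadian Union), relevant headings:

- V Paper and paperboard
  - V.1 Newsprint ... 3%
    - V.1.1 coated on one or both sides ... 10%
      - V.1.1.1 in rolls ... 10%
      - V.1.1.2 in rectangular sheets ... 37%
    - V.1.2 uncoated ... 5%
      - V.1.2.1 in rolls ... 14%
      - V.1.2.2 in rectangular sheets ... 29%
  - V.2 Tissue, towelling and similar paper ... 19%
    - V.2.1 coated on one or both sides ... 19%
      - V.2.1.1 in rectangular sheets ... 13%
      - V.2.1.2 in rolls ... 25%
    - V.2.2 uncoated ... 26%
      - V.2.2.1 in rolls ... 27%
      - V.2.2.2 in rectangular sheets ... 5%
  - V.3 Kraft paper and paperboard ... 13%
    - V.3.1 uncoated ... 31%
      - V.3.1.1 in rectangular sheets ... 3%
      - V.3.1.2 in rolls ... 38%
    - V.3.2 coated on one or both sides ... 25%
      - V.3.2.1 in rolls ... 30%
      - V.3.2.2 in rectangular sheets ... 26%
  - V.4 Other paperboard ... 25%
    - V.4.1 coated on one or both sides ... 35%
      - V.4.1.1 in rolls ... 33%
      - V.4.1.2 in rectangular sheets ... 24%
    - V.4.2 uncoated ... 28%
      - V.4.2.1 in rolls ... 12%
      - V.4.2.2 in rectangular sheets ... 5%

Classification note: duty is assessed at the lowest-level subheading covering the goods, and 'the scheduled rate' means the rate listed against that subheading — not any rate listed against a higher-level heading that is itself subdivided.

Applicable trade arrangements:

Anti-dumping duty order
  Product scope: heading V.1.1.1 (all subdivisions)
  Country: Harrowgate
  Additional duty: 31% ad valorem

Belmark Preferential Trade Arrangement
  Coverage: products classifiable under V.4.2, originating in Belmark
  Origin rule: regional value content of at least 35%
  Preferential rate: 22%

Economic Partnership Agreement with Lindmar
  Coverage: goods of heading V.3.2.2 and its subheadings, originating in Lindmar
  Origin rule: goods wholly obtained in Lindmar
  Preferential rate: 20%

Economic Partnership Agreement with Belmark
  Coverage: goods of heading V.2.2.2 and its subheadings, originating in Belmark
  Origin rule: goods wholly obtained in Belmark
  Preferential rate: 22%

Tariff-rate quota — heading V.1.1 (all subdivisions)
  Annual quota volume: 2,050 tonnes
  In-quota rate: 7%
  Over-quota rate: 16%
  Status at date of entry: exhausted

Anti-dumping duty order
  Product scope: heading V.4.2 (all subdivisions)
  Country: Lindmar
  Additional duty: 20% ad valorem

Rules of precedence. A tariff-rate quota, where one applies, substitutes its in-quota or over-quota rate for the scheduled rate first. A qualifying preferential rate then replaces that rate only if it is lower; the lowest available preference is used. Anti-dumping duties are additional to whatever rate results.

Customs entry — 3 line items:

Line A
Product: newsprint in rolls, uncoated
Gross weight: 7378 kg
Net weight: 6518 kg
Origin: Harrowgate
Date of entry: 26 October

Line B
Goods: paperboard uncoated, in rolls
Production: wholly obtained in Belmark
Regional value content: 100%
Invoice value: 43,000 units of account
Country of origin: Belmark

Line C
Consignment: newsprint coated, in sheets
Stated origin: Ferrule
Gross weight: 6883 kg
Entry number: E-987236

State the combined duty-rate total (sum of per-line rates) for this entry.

42%

Line A: newsprint → V.1; uncoated → V.1.2; in rolls → V.1.2.1. Scheduled 14%. No special measure applies. → 14%.
Line B: paperboard → V.4; uncoated → V.4.2; in rolls → V.4.2.1. Scheduled 12%. Belmark agreement on V.4.2: RVC ≥ 35% → 22% available; Belmark agreement on V.2.2.2: V.4.2.1 not covered; preference 22% not lower than 12% → no reduction. → 12%.
Line C: newsprint → V.1; coated → V.1.1; in sheets → V.1.1.2. Scheduled 37%. quota on V.1.1 exhausted → over-quota 16%. → 16%.
Sum: 14% + 12% + 16% = 42%.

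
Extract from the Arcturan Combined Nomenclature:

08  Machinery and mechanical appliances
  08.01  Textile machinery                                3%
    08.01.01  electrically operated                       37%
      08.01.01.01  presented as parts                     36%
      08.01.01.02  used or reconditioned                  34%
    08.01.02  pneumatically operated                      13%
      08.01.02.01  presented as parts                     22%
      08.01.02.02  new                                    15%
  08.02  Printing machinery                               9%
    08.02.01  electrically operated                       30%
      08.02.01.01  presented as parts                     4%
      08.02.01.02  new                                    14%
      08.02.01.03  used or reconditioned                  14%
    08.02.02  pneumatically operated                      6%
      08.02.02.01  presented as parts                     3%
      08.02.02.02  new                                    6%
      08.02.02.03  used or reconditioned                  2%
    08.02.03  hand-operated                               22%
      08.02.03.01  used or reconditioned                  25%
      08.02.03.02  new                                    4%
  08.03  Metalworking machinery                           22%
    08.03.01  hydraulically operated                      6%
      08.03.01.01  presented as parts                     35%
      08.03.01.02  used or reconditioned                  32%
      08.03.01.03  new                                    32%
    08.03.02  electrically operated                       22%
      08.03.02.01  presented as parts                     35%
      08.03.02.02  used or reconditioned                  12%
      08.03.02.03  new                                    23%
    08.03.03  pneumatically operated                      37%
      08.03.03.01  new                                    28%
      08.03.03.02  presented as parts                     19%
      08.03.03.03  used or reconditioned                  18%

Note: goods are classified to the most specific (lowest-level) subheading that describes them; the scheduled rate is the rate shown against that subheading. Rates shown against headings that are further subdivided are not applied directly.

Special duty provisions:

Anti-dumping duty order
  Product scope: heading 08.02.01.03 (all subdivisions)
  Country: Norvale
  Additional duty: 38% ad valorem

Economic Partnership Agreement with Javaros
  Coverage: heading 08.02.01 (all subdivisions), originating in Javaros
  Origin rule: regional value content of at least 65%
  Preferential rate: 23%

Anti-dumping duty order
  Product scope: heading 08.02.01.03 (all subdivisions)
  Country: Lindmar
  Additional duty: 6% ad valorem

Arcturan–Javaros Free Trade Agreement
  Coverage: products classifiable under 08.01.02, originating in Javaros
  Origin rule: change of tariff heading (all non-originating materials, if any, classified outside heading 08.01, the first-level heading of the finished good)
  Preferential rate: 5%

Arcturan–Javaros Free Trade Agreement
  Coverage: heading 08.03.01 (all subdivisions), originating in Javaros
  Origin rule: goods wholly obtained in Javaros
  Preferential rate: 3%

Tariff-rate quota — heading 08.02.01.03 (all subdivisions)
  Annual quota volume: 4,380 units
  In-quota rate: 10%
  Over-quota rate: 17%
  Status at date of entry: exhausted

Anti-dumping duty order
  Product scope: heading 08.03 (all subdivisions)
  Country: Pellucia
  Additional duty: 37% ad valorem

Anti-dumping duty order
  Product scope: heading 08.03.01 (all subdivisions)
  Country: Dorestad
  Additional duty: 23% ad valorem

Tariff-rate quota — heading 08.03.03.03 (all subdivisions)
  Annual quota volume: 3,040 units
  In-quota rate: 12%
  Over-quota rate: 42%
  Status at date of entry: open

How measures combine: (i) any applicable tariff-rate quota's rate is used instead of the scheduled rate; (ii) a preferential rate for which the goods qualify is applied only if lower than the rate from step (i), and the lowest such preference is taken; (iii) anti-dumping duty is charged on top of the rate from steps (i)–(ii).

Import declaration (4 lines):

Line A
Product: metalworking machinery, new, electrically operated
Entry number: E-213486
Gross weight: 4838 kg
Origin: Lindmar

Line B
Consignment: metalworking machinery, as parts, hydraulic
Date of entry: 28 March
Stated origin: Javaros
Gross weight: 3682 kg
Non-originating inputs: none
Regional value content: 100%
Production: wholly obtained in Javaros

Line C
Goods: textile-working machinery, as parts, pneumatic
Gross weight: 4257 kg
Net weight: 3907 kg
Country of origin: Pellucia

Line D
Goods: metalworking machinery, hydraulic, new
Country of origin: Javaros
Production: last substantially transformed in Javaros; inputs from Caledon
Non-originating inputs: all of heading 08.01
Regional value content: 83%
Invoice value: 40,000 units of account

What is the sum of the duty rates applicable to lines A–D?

Line A: metalworking → 08.03; electrically operated → 08.03.02; new → 08.03.02.03. Scheduled 23%. No special measure applies. → 23%.
Line B: metalworking → 08.03; hydraulic → 08.03.01; as parts → 08.03.01.01. Scheduled 35%. Javaros agreement on 08.02.01: 08.03.01.01 not covered; Javaros agreement on 08.01.02: 08.03.01.01 not covered; Javaros agreement on 08.03.01: wholly obtained → 3% available; preferential 3%. → 3%.
Line C: textile-working → 08.01; pneumatic → 08.01.02; as parts → 08.01.02.01. Scheduled 22%. No special measure applies. → 22%.
Line D: metalworking → 08.03; hydraulic → 08.03.01; new → 08.03.01.03. Scheduled 32%. Javaros agreement on 08.02.01: 08.03.01.03 not covered; Javaros agreement on 08.01.02: 08.03.01.03 not covered; Javaros agreement on 08.03.01: not wholly obtained. → 32%.
Sum: 23% + 3% + 22% + 32% = 80%.

80%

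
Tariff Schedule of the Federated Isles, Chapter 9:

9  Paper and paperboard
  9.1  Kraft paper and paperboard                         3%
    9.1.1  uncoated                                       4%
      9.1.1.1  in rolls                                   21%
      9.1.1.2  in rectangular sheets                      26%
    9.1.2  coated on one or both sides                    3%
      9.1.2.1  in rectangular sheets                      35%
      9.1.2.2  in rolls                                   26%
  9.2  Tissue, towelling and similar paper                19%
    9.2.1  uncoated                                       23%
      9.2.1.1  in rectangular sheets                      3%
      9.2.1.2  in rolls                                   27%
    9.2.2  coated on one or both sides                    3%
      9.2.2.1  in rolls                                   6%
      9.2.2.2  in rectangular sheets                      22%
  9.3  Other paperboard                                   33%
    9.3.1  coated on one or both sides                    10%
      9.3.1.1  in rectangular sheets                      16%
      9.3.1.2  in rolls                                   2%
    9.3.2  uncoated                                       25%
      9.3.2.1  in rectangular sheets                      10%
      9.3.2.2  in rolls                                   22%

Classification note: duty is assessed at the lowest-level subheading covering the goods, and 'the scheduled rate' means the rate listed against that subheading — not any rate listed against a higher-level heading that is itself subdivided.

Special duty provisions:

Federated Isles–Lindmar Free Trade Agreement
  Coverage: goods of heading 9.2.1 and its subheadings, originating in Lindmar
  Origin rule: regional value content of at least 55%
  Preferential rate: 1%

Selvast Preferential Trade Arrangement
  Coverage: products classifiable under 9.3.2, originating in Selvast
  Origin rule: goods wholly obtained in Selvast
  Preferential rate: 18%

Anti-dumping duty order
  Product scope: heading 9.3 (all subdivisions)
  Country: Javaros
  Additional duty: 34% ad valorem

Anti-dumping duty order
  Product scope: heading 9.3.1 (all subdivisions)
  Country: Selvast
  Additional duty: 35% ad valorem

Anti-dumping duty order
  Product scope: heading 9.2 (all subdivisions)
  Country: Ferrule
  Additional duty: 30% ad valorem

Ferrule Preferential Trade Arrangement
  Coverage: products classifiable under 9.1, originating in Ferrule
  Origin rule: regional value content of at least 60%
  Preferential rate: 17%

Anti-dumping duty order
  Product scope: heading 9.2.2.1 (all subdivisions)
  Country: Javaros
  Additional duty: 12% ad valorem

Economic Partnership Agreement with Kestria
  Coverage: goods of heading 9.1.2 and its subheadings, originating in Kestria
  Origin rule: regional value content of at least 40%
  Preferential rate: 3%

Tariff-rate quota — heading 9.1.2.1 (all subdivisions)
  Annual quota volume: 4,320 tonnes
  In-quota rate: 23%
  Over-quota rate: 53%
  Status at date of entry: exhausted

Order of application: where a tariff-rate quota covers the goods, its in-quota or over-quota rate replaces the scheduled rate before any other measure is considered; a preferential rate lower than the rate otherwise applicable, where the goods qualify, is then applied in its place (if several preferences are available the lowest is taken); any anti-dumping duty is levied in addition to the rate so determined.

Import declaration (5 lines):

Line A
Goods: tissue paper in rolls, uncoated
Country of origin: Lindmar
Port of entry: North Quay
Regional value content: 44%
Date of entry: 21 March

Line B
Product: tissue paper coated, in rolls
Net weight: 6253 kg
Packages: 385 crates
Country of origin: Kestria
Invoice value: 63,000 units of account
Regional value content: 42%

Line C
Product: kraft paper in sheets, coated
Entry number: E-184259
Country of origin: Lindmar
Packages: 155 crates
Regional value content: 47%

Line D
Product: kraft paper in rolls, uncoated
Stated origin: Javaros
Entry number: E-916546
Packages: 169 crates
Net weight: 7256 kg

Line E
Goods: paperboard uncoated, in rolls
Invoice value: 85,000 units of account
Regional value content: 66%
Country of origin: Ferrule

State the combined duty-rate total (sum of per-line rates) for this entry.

Line A: tissue paper → 9.2; uncoated → 9.2.1; in rolls → 9.2.1.2. Scheduled 27%. Lindmar agreement on 9.2.1: RVC < 55%. → 27%.
Line B: tissue paper → 9.2; coated → 9.2.2; in rolls → 9.2.2.1. Scheduled 6%. Kestria agreement on 9.1.2: 9.2.2.1 not covered. → 6%.
Line C: kraft paper → 9.1; coated → 9.1.2; in sheets → 9.1.2.1. Scheduled 35%. quota on 9.1.2.1 exhausted → over-quota 53%; Lindmar agreement on 9.2.1: 9.1.2.1 not covered. → 53%.
Line D: kraft paper → 9.1; uncoated → 9.1.1; in rolls → 9.1.1.1. Scheduled 21%. No special measure applies. → 21%.
Line E: paperboard → 9.3; uncoated → 9.3.2; in rolls → 9.3.2.2. Scheduled 22%. Ferrule agreement on 9.1: 9.3.2.2 not covered. → 22%.
Sum: 27% + 6% + 53% + 21% + 22% = 129%.

129%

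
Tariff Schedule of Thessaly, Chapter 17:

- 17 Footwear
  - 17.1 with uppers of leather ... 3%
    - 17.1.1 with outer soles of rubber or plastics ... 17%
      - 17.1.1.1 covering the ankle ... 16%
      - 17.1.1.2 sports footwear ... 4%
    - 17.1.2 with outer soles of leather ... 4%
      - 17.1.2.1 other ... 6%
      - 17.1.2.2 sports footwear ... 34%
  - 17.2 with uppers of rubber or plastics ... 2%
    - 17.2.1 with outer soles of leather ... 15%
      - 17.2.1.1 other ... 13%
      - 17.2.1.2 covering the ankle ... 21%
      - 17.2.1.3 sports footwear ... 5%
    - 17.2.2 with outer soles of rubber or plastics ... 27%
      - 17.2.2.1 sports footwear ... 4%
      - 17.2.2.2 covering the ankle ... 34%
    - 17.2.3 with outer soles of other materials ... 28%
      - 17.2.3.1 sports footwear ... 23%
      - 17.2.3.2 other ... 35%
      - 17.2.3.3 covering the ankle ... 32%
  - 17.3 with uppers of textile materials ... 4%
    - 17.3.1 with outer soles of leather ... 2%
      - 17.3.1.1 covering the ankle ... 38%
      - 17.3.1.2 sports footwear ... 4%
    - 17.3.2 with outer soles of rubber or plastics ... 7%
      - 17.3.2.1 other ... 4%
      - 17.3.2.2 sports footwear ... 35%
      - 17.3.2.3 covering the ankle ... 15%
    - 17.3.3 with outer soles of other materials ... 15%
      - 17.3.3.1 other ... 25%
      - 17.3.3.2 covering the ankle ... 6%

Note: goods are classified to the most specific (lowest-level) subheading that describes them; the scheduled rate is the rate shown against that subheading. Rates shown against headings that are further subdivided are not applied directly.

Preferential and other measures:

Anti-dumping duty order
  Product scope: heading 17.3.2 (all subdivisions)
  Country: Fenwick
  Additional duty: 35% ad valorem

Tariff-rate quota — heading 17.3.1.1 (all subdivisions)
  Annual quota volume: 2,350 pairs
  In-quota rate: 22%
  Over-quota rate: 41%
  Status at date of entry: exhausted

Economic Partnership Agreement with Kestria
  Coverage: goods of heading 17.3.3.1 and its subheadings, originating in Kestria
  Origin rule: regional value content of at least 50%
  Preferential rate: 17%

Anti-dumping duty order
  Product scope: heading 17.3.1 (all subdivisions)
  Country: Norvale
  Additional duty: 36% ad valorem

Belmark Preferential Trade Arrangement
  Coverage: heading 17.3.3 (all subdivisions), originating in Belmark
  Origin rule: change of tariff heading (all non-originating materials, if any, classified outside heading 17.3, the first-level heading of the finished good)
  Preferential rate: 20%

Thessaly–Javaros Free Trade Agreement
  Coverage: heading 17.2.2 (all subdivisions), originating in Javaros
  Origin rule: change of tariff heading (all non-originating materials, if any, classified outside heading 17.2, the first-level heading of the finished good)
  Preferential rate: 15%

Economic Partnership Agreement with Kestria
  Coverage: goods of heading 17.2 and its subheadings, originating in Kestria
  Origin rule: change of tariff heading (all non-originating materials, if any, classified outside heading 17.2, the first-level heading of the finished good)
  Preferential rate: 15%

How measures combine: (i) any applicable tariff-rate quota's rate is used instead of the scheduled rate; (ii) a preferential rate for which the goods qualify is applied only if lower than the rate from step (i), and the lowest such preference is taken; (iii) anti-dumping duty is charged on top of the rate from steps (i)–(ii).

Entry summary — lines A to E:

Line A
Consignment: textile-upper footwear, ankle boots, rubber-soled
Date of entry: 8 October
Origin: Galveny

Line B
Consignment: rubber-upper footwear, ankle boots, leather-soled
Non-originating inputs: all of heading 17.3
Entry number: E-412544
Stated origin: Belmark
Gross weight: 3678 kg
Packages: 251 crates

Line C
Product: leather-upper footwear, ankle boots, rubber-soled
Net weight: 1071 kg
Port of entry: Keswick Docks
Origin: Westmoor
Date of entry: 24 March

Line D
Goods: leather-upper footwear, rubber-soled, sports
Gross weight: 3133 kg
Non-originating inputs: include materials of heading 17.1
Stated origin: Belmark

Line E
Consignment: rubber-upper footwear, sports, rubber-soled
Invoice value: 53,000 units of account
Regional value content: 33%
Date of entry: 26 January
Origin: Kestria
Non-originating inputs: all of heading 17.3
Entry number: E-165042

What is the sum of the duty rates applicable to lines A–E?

60%

Line A: textile-upper → 17.3; rubber-soled → 17.3.2; ankle boots → 17.3.2.3. Scheduled 15%. No special measure applies. → 15%.
Line B: rubber-upper → 17.2; leather-soled → 17.2.1; ankle boots → 17.2.1.2. Scheduled 21%. Belmark agreement on 17.3.3: 17.2.1.2 not covered. → 21%.
Line C: leather-upper → 17.1; rubber-soled → 17.1.1; ankle boots → 17.1.1.1. Scheduled 16%. No special measure applies. → 16%.
Line D: leather-upper → 17.1; rubber-soled → 17.1.1; sports → 17.1.1.2. Scheduled 4%. Belmark agreement on 17.3.3: 17.1.1.2 not covered. → 4%.
Line E: rubber-upper → 17.2; rubber-soled → 17.2.2; sports → 17.2.2.1. Scheduled 4%. Kestria agreement on 17.3.3.1: 17.2.2.1 not covered; Kestria agreement on 17.2: CTH met → 15% available; preference 15% not lower than 4% → no reduction. → 4%.
Sum: 15% + 21% + 16% + 4% + 4% = 60%.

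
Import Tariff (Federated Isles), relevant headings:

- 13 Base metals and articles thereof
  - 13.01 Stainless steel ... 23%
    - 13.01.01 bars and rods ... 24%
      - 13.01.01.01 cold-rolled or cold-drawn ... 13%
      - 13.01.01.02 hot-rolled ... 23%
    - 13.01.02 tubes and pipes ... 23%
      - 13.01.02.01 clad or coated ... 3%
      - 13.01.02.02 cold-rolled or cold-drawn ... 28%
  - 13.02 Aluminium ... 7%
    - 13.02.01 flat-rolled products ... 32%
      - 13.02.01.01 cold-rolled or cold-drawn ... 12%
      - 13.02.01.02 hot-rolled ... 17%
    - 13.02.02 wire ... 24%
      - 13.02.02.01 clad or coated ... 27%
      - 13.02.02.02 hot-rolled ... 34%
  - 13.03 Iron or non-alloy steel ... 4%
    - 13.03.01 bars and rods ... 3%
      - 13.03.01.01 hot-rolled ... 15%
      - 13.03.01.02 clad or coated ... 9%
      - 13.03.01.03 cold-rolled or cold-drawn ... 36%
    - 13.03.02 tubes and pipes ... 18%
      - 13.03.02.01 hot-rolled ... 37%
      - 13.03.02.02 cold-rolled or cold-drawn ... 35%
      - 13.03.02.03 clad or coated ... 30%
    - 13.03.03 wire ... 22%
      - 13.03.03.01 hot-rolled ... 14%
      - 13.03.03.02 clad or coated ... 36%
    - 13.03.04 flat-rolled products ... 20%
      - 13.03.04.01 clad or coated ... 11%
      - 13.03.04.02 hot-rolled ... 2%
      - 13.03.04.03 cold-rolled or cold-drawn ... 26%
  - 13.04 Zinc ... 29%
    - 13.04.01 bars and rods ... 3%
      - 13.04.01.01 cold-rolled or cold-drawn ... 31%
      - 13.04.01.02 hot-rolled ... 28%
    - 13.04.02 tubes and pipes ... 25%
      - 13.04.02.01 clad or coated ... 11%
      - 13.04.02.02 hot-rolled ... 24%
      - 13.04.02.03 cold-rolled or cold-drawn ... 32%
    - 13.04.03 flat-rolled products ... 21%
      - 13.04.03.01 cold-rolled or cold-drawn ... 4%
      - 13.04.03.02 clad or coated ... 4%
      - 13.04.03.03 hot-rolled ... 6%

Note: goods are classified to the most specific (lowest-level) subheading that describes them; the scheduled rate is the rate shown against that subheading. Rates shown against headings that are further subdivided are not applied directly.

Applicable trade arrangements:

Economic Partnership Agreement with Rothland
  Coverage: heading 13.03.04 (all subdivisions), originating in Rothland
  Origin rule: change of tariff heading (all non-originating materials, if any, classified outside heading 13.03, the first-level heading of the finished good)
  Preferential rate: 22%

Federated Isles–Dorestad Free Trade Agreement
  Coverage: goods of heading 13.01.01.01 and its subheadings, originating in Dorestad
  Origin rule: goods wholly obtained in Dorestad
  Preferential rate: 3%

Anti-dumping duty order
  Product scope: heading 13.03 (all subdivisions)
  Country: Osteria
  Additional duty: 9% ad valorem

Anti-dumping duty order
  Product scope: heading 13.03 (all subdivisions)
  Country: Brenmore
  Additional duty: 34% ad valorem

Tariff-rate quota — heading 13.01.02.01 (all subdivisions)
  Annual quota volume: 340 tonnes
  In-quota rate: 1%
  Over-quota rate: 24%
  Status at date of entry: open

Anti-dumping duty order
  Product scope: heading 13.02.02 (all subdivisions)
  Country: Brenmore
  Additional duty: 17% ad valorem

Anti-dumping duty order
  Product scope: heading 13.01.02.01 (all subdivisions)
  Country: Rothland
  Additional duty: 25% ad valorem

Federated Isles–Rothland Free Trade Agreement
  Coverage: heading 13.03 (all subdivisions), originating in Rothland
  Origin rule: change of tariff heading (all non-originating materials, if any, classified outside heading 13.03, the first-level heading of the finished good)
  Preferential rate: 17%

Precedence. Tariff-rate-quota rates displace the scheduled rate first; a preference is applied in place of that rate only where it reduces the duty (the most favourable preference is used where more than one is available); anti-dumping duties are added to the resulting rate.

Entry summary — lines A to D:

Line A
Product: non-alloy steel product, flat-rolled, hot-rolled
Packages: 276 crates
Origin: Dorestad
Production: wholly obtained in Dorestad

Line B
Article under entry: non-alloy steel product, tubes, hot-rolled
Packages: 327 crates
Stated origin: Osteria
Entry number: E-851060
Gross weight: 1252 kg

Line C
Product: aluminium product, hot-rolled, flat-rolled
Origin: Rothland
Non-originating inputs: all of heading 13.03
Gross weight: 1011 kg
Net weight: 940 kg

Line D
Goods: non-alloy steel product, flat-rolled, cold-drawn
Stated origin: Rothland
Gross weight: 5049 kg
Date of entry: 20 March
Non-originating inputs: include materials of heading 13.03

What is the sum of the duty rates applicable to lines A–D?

91%

Line A: non-alloy steel → 13.03; flat-rolled → 13.03.04; hot-rolled → 13.03.04.02. Scheduled 2%. Dorestad agreement on 13.01.01.01: 13.03.04.02 not covered. → 2%.
Line B: non-alloy steel → 13.03; tubes → 13.03.02; hot-rolled → 13.03.02.01. Scheduled 37%. anti-dumping (Osteria, 13.03): +9%; total 37% + 9% = 46%. → 46%.
Line C: aluminium → 13.02; flat-rolled → 13.02.01; hot-rolled → 13.02.01.02. Scheduled 17%. Rothland agreement on 13.03.04: 13.02.01.02 not covered; Rothland agreement on 13.03: 13.02.01.02 not covered. → 17%.
Line D: non-alloy steel → 13.03; flat-rolled → 13.03.04; cold-drawn → 13.03.04.03. Scheduled 26%. Rothland agreement on 13.03.04: CTH not met; Rothland agreement on 13.03: CTH not met. → 26%.
Sum: 2% + 46% + 17% + 26% = 91%.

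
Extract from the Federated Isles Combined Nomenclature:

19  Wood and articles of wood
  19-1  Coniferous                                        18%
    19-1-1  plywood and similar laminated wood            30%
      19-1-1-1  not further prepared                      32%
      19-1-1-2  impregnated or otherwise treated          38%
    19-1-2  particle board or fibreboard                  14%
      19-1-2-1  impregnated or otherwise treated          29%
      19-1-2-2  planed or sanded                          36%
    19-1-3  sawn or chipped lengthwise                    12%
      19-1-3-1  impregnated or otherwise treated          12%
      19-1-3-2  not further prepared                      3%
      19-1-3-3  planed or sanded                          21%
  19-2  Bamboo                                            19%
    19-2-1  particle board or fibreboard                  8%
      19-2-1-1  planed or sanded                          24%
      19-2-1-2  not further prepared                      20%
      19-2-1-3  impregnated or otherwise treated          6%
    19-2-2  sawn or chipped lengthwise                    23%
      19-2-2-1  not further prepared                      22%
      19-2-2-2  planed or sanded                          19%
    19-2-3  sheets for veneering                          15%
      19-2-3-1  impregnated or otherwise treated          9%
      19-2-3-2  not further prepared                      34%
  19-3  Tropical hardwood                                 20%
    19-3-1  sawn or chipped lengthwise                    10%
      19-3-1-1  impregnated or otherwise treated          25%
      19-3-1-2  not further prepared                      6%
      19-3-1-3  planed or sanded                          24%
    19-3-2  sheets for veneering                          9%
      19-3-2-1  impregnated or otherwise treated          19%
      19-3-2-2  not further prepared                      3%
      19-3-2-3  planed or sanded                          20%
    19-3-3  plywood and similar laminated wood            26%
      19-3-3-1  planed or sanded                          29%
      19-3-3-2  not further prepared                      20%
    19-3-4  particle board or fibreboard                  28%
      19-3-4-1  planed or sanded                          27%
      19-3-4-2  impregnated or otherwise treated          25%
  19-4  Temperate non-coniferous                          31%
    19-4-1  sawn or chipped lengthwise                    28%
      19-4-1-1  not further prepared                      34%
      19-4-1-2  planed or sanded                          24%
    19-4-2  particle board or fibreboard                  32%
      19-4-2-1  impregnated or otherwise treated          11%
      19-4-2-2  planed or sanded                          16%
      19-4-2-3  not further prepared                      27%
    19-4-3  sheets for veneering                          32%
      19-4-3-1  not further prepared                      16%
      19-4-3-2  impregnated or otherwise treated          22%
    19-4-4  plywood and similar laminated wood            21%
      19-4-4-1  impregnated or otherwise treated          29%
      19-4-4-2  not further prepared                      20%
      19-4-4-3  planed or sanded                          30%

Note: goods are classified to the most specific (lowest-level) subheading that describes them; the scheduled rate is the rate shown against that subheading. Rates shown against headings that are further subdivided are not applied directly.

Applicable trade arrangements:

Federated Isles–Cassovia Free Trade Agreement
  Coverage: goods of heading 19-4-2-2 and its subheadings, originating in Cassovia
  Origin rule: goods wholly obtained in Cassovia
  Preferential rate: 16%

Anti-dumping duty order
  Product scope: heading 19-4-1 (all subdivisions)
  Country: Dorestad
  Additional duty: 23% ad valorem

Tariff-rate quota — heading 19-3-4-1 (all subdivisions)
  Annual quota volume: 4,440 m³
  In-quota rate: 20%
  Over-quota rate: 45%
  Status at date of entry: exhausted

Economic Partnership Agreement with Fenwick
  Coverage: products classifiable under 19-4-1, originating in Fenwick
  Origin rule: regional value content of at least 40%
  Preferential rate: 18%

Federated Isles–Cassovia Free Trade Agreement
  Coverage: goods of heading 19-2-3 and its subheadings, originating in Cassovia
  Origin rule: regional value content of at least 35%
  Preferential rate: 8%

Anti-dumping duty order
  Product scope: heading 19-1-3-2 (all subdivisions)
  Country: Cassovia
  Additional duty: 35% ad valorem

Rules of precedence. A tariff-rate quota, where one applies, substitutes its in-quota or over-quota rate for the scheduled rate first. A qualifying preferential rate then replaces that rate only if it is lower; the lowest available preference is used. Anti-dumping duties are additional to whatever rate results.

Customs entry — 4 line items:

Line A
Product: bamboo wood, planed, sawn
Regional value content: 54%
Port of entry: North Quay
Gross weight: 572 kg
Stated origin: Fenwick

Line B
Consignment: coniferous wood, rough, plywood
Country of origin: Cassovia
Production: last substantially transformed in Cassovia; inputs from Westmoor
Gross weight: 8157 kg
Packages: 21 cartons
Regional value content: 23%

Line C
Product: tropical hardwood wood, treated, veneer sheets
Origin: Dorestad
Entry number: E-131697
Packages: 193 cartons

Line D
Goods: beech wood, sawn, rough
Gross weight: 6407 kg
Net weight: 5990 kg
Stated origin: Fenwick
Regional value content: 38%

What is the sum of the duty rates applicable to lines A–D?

104%

Line A: bamboo → 19-2; sawn → 19-2-2; planed → 19-2-2-2. Scheduled 19%. Fenwick agreement on 19-4-1: 19-2-2-2 not covered. → 19%.
Line B: coniferous → 19-1; plywood → 19-1-1; rough → 19-1-1-1. Scheduled 32%. Cassovia agreement on 19-4-2-2: 19-1-1-1 not covered; Cassovia agreement on 19-2-3: 19-1-1-1 not covered. → 32%.
Line C: tropical hardwood → 19-3; veneer sheets → 19-3-2; treated → 19-3-2-1. Scheduled 19%. No special measure applies. → 19%.
Line D: beech → 19-4; sawn → 19-4-1; rough → 19-4-1-1. Scheduled 34%. Fenwick agreement on 19-4-1: RVC < 40%. → 34%.
Sum: 19% + 32% + 19% + 34% = 104%.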